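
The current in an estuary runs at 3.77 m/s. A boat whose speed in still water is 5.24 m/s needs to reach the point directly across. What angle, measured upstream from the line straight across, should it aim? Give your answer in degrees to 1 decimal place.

To cancel the current, the upstream component of the boat's velocity must equal the flow: 5.24 sin θ = 3.77.
sin θ = 3.77 / 5.24 = 0.7195.
θ = arcsin(0.7195) = 46.010°.

46.0°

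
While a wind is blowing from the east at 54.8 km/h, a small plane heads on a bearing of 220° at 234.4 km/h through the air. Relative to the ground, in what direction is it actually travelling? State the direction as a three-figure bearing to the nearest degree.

Taking east as x and north as y: velocity relative to the air = (-150.669, -179.561) km/h; the air relative to ground = (-54.800, 0.000) km/h.
Velocity relative to ground = (-150.669, -179.561) + (-54.800, 0.000) = (-205.469, -179.561) km/h.
Bearing = atan2(-205.47, -179.56) = 228.85° clockwise from north.

229°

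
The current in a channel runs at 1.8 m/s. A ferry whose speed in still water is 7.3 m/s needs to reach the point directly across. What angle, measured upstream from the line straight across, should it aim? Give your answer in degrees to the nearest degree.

14°

To cancel the current, the upstream component of the ferry's velocity must equal the flow: 7.3 sin θ = 1.8.
sin θ = 1.8 / 7.3 = 0.2466.
θ = arcsin(0.2466) = 14.275°.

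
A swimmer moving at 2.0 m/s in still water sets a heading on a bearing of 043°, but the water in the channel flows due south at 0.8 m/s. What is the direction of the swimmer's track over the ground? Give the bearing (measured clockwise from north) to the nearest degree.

064°

Taking east as x and north as y: velocity relative to the water = (1.364, 1.463) m/s; the water relative to ground = (0.000, -0.800) m/s.
Velocity relative to ground = (1.364, 1.463) + (0.000, -0.800) = (1.364, 0.663) m/s.
Bearing = atan2(1.36, 0.66) = 64.09° clockwise from north.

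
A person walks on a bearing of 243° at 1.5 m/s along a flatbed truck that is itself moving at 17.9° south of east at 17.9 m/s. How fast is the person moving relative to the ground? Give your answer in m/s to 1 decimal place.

16.9 m/s

Taking east as x and north as y: flatbed truck velocity = (17.034, -5.502) m/s; person velocity relative to flatbed truck = (-1.337, -0.681) m/s.
Velocity relative to ground = (17.034, -5.502) + (-1.337, -0.681) = (15.697, -6.183) m/s.
Speed = |(15.697, -6.183)| = 16.871 m/s.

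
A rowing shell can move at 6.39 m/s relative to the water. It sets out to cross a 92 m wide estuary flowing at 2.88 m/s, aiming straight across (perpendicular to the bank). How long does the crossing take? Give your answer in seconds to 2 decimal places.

14.40 s

The component of the rowing shell's velocity perpendicular to the bank is 6.39 m/s.
Only the cross-stream component determines the crossing time; the current contributes nothing perpendicular to the bank.
Time = 92 / 6.390 = 14.397 s.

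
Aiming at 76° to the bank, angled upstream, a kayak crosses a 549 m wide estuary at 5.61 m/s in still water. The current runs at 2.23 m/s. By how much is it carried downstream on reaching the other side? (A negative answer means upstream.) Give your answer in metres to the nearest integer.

88 m

Perpendicular speed = 5.443 m/s; crossing time = 549 / 5.443 = 100.857 s.
Net downstream speed = 0.873 m/s.
Drift = 0.873 × 100.857 = 88.030 m (downstream).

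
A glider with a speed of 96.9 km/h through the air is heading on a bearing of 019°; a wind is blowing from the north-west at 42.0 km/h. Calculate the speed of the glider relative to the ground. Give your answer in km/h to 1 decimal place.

87.1 km/h

Taking east as x and north as y: velocity relative to the air = (31.548, 91.621) km/h; the air relative to ground = (29.698, -29.698) km/h.
Velocity relative to ground = (31.548, 91.621) + (29.698, -29.698) = (61.246, 61.922) km/h.
Speed = |(61.246, 61.922)| = 87.094 km/h.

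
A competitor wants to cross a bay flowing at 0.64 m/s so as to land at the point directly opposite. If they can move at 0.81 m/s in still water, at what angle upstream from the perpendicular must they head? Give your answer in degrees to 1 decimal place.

52.2°

To cancel the current, the upstream component of the competitor's velocity must equal the flow: 0.81 sin θ = 0.64.
sin θ = 0.64 / 0.81 = 0.7901.
θ = arcsin(0.7901) = 52.197°.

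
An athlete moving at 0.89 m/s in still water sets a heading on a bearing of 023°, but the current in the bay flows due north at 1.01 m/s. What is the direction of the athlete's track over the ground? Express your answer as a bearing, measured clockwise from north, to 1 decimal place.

010.8°

Taking east as x and north as y: velocity relative to the water = (0.348, 0.819) m/s; the water relative to ground = (0.000, 1.010) m/s.
Velocity relative to ground = (0.348, 0.819) + (0.000, 1.010) = (0.348, 1.829) m/s.
Bearing = atan2(0.35, 1.83) = 10.76° clockwise from north.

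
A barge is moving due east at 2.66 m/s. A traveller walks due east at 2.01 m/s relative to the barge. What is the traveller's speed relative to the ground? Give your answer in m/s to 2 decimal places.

Taking east as x and north as y: barge velocity = (2.660, 0.000) m/s; traveller velocity relative to barge = (2.010, 0.000) m/s.
Velocity relative to ground = (2.660, 0.000) + (2.010, 0.000) = (4.670, 0.000) m/s.
Speed = |(4.670, 0.000)| = 4.670 m/s.

4.67 m/s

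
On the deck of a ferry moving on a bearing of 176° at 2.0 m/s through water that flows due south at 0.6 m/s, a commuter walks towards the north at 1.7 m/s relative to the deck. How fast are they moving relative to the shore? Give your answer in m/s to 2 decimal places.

In east/north components (m/s): commuter relative to ferry = (0.000, 1.700); ferry relative to water = (0.140, -1.995); water relative to ground = (0.000, -0.600).
Sum = (0.140, -0.895) m/s.
Speed = |(0.140, -0.895)| = 0.906 m/s.

0.91 m/s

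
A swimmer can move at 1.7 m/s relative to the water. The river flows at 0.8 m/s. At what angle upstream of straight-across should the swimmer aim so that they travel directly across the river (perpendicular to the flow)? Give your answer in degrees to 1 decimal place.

To cancel the current, the upstream component of the swimmer's velocity must equal the flow: 1.7 sin θ = 0.8.
sin θ = 0.8 / 1.7 = 0.4706.
θ = arcsin(0.4706) = 28.072°.

28.1°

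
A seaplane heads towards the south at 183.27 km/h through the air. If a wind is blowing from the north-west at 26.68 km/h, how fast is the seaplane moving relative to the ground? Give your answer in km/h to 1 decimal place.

Taking east as x and north as y: velocity relative to the air = (0.000, -183.270) km/h; the air relative to ground = (18.866, -18.866) km/h.
Velocity relative to ground = (0.000, -183.270) + (18.866, -18.866) = (18.866, -202.136) km/h.
Speed = |(18.866, -202.136)| = 203.014 km/h.

203.0 km/h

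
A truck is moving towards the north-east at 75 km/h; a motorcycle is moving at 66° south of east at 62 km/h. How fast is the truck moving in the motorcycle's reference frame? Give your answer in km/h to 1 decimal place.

113.1 km/h

Taking east as x and north as y: truck velocity = (53.033, 53.033) km/h; motorcycle velocity = (25.218, -56.640) km/h.
Velocity of truck relative to motorcycle = (53.033, 53.033) − (25.218, -56.640) = (27.815, 109.673) km/h.
Magnitude = |(27.815, 109.673)| = 113.145 km/h.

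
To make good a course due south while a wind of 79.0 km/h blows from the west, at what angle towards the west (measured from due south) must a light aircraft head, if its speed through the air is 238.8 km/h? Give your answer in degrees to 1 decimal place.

19.3°

The wind pushes perpendicular to the desired track; the heading must have a component into the wind equal to 79.0 km/h: 238.8 sin θ = 79.0.
sin θ = 0.3308, so θ = 19.319°.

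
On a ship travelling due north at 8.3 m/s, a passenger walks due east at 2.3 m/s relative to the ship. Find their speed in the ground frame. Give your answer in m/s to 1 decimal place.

8.6 m/s

Taking east as x and north as y: ship velocity = (0.000, 8.300) m/s; passenger velocity relative to ship = (2.300, 0.000) m/s.
Velocity relative to ground = (0.000, 8.300) + (2.300, 0.000) = (2.300, 8.300) m/s.
Speed = |(2.300, 8.300)| = 8.613 m/s.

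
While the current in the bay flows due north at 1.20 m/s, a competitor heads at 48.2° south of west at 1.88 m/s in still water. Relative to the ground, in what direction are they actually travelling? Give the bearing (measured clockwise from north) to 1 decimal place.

260.9°

Taking east as x and north as y: velocity relative to the water = (-1.253, -1.401) m/s; the water relative to ground = (0.000, 1.200) m/s.
Velocity relative to ground = (-1.253, -1.401) + (0.000, 1.200) = (-1.253, -0.201) m/s.
Bearing = atan2(-1.25, -0.20) = 260.87° clockwise from north.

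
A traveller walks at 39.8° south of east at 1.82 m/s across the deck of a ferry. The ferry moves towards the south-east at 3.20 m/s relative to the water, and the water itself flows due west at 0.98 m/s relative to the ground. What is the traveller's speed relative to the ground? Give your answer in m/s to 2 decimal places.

4.35 m/s

In east/north components (m/s): traveller relative to ferry = (1.398, -1.165); ferry relative to water = (2.263, -2.263); water relative to ground = (-0.980, 0.000).
Sum = (2.681, -3.428) m/s.
Speed = |(2.681, -3.428)| = 4.352 m/s.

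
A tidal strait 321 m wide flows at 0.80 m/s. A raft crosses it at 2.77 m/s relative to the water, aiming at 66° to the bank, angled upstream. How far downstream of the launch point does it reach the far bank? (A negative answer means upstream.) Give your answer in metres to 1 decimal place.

-41.4 m

Perpendicular speed = 2.531 m/s; crossing time = 321 / 2.531 = 126.851 s.
Net downstream speed = -0.327 m/s.
Drift = -0.327 × 126.851 = -41.437 m (upstream).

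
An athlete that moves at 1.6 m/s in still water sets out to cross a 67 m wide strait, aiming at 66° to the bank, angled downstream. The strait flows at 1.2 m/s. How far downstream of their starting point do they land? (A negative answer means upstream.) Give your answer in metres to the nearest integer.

Perpendicular speed = 1.462 m/s; crossing time = 67 / 1.462 = 45.838 s.
Net downstream speed = 1.851 m/s.
Drift = 1.851 × 45.838 = 84.836 m (downstream).

85 m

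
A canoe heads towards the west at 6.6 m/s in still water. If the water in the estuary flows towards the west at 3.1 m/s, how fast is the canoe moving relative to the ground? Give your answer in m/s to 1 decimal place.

9.7 m/s

Taking east as x and north as y: velocity relative to the water = (-6.600, 0.000) m/s; the water relative to ground = (-3.100, 0.000) m/s.
Velocity relative to ground = (-6.600, 0.000) + (-3.100, 0.000) = (-9.700, 0.000) m/s.
Speed = |(-9.700, 0.000)| = 9.700 m/s.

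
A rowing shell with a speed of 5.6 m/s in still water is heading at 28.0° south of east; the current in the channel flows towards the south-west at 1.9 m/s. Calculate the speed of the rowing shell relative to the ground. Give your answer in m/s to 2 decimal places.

5.36 m/s

Taking east as x and north as y: velocity relative to the water = (4.945, -2.629) m/s; the water relative to ground = (-1.344, -1.344) m/s.
Velocity relative to ground = (4.945, -2.629) + (-1.344, -1.344) = (3.601, -3.973) m/s.
Speed = |(3.601, -3.973)| = 5.362 m/s.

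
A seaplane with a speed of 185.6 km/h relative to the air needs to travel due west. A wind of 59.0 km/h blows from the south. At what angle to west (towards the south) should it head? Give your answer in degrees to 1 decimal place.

The wind pushes perpendicular to the desired track; the heading must have a component into the wind equal to 59.0 km/h: 185.6 sin θ = 59.0.
sin θ = 0.3179, so θ = 18.535°.

18.5°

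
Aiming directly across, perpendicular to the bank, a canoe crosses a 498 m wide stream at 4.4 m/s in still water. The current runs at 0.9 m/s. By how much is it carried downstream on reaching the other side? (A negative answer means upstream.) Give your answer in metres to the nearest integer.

102 m

Perpendicular speed = 4.400 m/s; crossing time = 498 / 4.400 = 113.182 s.
Net downstream speed = 0.900 m/s.
Drift = 0.900 × 113.182 = 101.864 m (downstream).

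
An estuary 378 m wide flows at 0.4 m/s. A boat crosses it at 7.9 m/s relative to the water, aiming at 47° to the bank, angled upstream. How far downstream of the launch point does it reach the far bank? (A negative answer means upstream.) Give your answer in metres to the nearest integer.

Perpendicular speed = 5.778 m/s; crossing time = 378 / 5.778 = 65.424 s.
Net downstream speed = -4.988 m/s.
Drift = -4.988 × 65.424 = -326.321 m (upstream).

-326 m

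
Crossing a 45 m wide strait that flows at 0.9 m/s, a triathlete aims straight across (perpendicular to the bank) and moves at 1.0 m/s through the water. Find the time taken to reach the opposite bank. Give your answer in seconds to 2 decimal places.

The component of the triathlete's velocity perpendicular to the bank is 1.0 m/s.
The current is parallel to the bank, so it does not affect the crossing time.
Time = 45 / 1.000 = 45.000 s.

45.00 s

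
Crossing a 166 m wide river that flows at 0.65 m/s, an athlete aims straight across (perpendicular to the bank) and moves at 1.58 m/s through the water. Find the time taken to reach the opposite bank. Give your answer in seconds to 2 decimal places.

105.06 s

The component of the athlete's velocity perpendicular to the bank is 1.58 m/s.
The flow acts along the bank and has no component across it.
Time = 166 / 1.580 = 105.063 s.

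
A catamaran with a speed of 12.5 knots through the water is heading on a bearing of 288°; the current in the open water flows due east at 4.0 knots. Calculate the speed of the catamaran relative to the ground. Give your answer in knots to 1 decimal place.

8.8 knots

Taking east as x and north as y: velocity relative to the water = (-11.888, 3.863) knots; the water relative to ground = (4.000, 0.000) knots.
Velocity relative to ground = (-11.888, 3.863) + (4.000, 0.000) = (-7.888, 3.863) knots.
Speed = |(-7.888, 3.863)| = 8.783 knots.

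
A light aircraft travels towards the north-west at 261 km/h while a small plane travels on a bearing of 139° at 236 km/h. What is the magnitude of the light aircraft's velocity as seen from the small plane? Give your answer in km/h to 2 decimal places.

Taking east as x and north as y: light aircraft velocity = (-184.555, 184.555) km/h; small plane velocity = (154.830, -178.111) km/h.
Velocity of light aircraft relative to small plane = (-184.555, 184.555) − (154.830, -178.111) = (-339.385, 362.666) km/h.
Magnitude = |(-339.385, 362.666)| = 496.698 km/h.

496.70 km/h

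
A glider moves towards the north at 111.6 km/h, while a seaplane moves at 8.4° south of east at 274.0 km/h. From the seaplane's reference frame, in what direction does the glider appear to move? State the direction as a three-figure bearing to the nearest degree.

299°

Taking east as x and north as y: glider velocity = (0.000, 111.600) km/h; seaplane velocity = (271.061, -40.027) km/h.
Velocity of glider relative to seaplane = (0.000, 111.600) − (271.061, -40.027) = (-271.061, 151.627) km/h.
Bearing = atan2(-271.06, 151.63) = 299.22° clockwise from north.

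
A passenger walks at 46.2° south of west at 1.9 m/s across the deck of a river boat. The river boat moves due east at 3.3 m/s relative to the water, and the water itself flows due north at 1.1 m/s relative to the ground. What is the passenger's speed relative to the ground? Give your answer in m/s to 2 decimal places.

2.00 m/s

In east/north components (m/s): passenger relative to river boat = (-1.315, -1.371); river boat relative to water = (3.300, 0.000); water relative to ground = (0.000, 1.100).
Sum = (1.985, -0.271) m/s.
Speed = |(1.985, -0.271)| = 2.003 m/s.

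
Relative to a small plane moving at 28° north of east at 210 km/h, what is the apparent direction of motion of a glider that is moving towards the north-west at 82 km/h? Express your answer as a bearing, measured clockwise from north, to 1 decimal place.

Taking east as x and north as y: glider velocity = (-57.983, 57.983) km/h; small plane velocity = (185.419, 98.589) km/h.
Velocity of glider relative to small plane = (-57.983, 57.983) − (185.419, 98.589) = (-243.402, -40.606) km/h.
Bearing = atan2(-243.40, -40.61) = 260.53° clockwise from north.

260.5°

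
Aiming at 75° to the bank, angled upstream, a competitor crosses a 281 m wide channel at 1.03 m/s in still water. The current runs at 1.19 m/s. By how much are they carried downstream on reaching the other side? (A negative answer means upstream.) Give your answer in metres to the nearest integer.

261 m

Perpendicular speed = 0.995 m/s; crossing time = 281 / 0.995 = 282.439 s.
Net downstream speed = 0.923 m/s.
Drift = 0.923 × 282.439 = 260.809 m (downstream).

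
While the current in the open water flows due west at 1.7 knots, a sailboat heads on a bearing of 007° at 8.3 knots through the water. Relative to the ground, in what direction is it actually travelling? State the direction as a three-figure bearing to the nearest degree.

355°

Taking east as x and north as y: velocity relative to the water = (1.012, 8.238) knots; the water relative to ground = (-1.700, 0.000) knots.
Velocity relative to ground = (1.012, 8.238) + (-1.700, 0.000) = (-0.688, 8.238) knots.
Bearing = atan2(-0.69, 8.24) = 355.22° clockwise from north.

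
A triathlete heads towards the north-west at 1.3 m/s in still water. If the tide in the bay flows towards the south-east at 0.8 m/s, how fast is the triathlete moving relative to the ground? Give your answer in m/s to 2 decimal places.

Taking east as x and north as y: velocity relative to the water = (-0.919, 0.919) m/s; the water relative to ground = (0.566, -0.566) m/s.
Velocity relative to ground = (-0.919, 0.919) + (0.566, -0.566) = (-0.354, 0.354) m/s.
Speed = |(-0.354, 0.354)| = 0.500 m/s.

0.50 m/s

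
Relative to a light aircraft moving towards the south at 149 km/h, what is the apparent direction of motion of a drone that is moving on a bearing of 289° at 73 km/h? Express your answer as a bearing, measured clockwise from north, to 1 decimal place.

Taking east as x and north as y: drone velocity = (-69.023, 23.766) km/h; light aircraft velocity = (0.000, -149.000) km/h.
Velocity of drone relative to light aircraft = (-69.023, 23.766) − (0.000, -149.000) = (-69.023, 172.766) km/h.
Bearing = atan2(-69.02, 172.77) = 338.22° clockwise from north.

338.2°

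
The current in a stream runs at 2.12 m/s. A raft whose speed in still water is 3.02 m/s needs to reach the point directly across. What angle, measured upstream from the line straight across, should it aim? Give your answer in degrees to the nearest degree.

To cancel the current, the upstream component of the raft's velocity must equal the flow: 3.02 sin θ = 2.12.
sin θ = 2.12 / 3.02 = 0.7020.
θ = arcsin(0.7020) = 44.587°.

45°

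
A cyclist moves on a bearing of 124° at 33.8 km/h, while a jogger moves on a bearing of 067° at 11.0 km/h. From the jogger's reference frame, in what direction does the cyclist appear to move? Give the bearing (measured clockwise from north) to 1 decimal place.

142.4°

Taking east as x and north as y: cyclist velocity = (28.021, -18.901) km/h; jogger velocity = (10.126, 4.298) km/h.
Velocity of cyclist relative to jogger = (28.021, -18.901) − (10.126, 4.298) = (17.896, -23.199) km/h.
Bearing = atan2(17.90, -23.20) = 142.35° clockwise from north.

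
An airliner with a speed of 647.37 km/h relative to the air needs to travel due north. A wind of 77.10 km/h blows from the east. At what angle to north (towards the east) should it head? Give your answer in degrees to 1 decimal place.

6.8°

The wind pushes perpendicular to the desired track; the heading must have a component into the wind equal to 77.10 km/h: 647.37 sin θ = 77.10.
sin θ = 0.1191, so θ = 6.840°.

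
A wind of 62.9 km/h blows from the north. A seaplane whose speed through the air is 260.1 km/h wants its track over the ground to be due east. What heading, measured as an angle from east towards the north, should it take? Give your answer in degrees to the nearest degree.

14°

The wind pushes perpendicular to the desired track; the heading must have a component into the wind equal to 62.9 km/h: 260.1 sin θ = 62.9.
sin θ = 0.2418, so θ = 13.995°.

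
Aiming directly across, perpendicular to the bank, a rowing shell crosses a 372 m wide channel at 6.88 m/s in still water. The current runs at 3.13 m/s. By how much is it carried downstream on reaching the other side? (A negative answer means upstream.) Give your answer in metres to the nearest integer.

169 m

Perpendicular speed = 6.880 m/s; crossing time = 372 / 6.880 = 54.070 s.
Net downstream speed = 3.130 m/s.
Drift = 3.130 × 54.070 = 169.238 m (downstream).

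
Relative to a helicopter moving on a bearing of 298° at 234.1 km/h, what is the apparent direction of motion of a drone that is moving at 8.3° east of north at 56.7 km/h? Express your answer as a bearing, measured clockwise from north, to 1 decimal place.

104.1°

Taking east as x and north as y: drone velocity = (8.185, 56.106) km/h; helicopter velocity = (-206.698, 109.903) km/h.
Velocity of drone relative to helicopter = (8.185, 56.106) − (-206.698, 109.903) = (214.883, -53.797) km/h.
Bearing = atan2(214.88, -53.80) = 104.06° clockwise from north.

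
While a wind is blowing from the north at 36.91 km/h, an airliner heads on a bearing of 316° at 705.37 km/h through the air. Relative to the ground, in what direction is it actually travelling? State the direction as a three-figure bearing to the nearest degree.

314°

Taking east as x and north as y: velocity relative to the air = (-489.991, 507.401) km/h; the air relative to ground = (0.000, -36.910) km/h.
Velocity relative to ground = (-489.991, 507.401) + (0.000, -36.910) = (-489.991, 470.491) km/h.
Bearing = atan2(-489.99, 470.49) = 313.84° clockwise from north.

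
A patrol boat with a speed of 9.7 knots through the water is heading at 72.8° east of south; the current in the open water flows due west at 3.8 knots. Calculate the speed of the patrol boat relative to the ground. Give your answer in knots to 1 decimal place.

Taking east as x and north as y: velocity relative to the water = (9.266, -2.868) knots; the water relative to ground = (-3.800, 0.000) knots.
Velocity relative to ground = (9.266, -2.868) + (-3.800, 0.000) = (5.466, -2.868) knots.
Speed = |(5.466, -2.868)| = 6.173 knots.

6.2 knots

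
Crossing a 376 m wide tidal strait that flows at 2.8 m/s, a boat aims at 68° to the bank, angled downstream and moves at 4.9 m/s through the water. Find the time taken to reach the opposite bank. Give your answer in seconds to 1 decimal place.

82.8 s

The component of the boat's velocity perpendicular to the bank is 4.9 × sin 68° = 4.543 m/s.
Only the cross-stream component determines the crossing time; the current contributes nothing perpendicular to the bank.
Time = 376 / 4.543 = 82.761 s.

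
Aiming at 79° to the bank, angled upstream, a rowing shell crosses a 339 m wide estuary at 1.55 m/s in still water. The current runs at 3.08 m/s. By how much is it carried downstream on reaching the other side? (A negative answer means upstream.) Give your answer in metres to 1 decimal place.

620.3 m

Perpendicular speed = 1.522 m/s; crossing time = 339 / 1.522 = 222.803 s.
Net downstream speed = 2.784 m/s.
Drift = 2.784 × 222.803 = 620.339 m (downstream).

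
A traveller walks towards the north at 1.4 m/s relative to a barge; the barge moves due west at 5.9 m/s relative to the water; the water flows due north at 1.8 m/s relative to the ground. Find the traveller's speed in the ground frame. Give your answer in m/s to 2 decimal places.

6.71 m/s

In east/north components (m/s): traveller relative to barge = (0.000, 1.400); barge relative to water = (-5.900, 0.000); water relative to ground = (0.000, 1.800).
Sum = (-5.900, 3.200) m/s.
Speed = |(-5.900, 3.200)| = 6.712 m/s.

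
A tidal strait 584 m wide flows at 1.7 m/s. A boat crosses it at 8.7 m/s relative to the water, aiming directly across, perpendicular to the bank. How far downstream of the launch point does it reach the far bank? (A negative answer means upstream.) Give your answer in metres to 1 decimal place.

Perpendicular speed = 8.700 m/s; crossing time = 584 / 8.700 = 67.126 s.
Net downstream speed = 1.700 m/s.
Drift = 1.700 × 67.126 = 114.115 m (downstream).

114.1 m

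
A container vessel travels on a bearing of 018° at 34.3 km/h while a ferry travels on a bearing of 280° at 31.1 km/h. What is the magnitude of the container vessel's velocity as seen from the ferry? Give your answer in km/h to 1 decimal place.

49.4 km/h

Taking east as x and north as y: container vessel velocity = (10.599, 32.621) km/h; ferry velocity = (-30.628, 5.400) km/h.
Velocity of container vessel relative to ferry = (10.599, 32.621) − (-30.628, 5.400) = (41.227, 27.221) km/h.
Magnitude = |(41.227, 27.221)| = 49.403 km/h.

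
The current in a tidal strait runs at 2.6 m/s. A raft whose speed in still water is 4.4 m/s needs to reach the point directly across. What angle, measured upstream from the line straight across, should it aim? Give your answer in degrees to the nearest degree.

36°

To cancel the current, the upstream component of the raft's velocity must equal the flow: 4.4 sin θ = 2.6.
sin θ = 2.6 / 4.4 = 0.5909.
θ = arcsin(0.5909) = 36.222°.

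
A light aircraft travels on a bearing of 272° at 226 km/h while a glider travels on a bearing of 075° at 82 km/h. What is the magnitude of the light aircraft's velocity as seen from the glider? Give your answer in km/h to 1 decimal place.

Taking east as x and north as y: light aircraft velocity = (-225.862, 7.887) km/h; glider velocity = (79.206, 21.223) km/h.
Velocity of light aircraft relative to glider = (-225.862, 7.887) − (79.206, 21.223) = (-305.068, -13.336) km/h.
Magnitude = |(-305.068, -13.336)| = 305.360 km/h.

305.4 km/h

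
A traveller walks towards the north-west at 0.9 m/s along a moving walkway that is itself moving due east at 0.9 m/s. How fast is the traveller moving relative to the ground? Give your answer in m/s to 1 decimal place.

Taking east as x and north as y: moving walkway velocity = (0.900, 0.000) m/s; traveller velocity relative to moving walkway = (-0.636, 0.636) m/s.
Velocity relative to ground = (0.900, 0.000) + (-0.636, 0.636) = (0.264, 0.636) m/s.
Speed = |(0.264, 0.636)| = 0.689 m/s.

0.7 m/s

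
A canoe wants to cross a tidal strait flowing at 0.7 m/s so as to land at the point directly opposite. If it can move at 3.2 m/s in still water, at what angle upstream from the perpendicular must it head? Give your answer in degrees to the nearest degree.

13°

To cancel the current, the upstream component of the canoe's velocity must equal the flow: 3.2 sin θ = 0.7.
sin θ = 0.7 / 3.2 = 0.2187.
θ = arcsin(0.2187) = 12.636°.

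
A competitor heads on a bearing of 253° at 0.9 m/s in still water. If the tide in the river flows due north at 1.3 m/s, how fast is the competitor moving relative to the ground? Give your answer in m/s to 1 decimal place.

1.3 m/s

Taking east as x and north as y: velocity relative to the water = (-0.861, -0.263) m/s; the water relative to ground = (0.000, 1.300) m/s.
Velocity relative to ground = (-0.861, -0.263) + (0.000, 1.300) = (-0.861, 1.037) m/s.
Speed = |(-0.861, 1.037)| = 1.348 m/s.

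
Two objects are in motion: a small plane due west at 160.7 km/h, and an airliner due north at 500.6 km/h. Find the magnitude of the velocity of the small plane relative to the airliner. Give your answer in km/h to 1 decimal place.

525.8 km/h

Taking east as x and north as y: small plane velocity = (-160.700, 0.000) km/h; airliner velocity = (0.000, 500.600) km/h.
Velocity of small plane relative to airliner = (-160.700, 0.000) − (0.000, 500.600) = (-160.700, -500.600) km/h.
Magnitude = |(-160.700, -500.600)| = 525.761 km/h.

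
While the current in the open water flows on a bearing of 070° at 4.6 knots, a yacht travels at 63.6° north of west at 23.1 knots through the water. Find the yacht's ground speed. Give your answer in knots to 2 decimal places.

Taking east as x and north as y: velocity relative to the water = (-10.271, 20.691) knots; the water relative to ground = (4.323, 1.573) knots.
Velocity relative to ground = (-10.271, 20.691) + (4.323, 1.573) = (-5.948, 22.264) knots.
Speed = |(-5.948, 22.264)| = 23.045 knots.

23.05 knots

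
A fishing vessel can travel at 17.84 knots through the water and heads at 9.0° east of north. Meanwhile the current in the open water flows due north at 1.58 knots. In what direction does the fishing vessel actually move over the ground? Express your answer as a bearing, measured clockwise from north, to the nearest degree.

Taking east as x and north as y: velocity relative to the water = (2.791, 17.620) knots; the water relative to ground = (0.000, 1.580) knots.
Velocity relative to ground = (2.791, 17.620) + (0.000, 1.580) = (2.791, 19.200) knots.
Bearing = atan2(2.79, 19.20) = 8.27° clockwise from north.

008°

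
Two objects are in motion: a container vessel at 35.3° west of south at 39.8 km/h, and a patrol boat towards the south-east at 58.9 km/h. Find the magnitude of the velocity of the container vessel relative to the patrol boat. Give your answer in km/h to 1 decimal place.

Taking east as x and north as y: container vessel velocity = (-22.999, -32.482) km/h; patrol boat velocity = (41.649, -41.649) km/h.
Velocity of container vessel relative to patrol boat = (-22.999, -32.482) − (41.649, -41.649) = (-64.647, 9.166) km/h.
Magnitude = |(-64.647, 9.166)| = 65.294 km/h.

65.3 km/h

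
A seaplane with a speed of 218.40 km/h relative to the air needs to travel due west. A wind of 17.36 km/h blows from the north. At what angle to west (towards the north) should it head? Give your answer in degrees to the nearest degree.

The wind pushes perpendicular to the desired track; the heading must have a component into the wind equal to 17.36 km/h: 218.40 sin θ = 17.36.
sin θ = 0.0795, so θ = 4.559°.

5°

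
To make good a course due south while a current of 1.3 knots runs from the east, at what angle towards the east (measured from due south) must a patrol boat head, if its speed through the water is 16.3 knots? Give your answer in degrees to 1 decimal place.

4.6°

The current pushes perpendicular to the desired track; the heading must have a component into the current equal to 1.3 knots: 16.3 sin θ = 1.3.
sin θ = 0.0798, so θ = 4.574°.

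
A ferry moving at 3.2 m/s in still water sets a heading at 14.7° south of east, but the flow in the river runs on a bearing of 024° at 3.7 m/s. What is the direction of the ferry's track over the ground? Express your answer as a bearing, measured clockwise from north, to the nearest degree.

Taking east as x and north as y: velocity relative to the water = (3.095, -0.812) m/s; the water relative to ground = (1.505, 3.380) m/s.
Velocity relative to ground = (3.095, -0.812) + (1.505, 3.380) = (4.600, 2.568) m/s.
Bearing = atan2(4.60, 2.57) = 60.83° clockwise from north.

061°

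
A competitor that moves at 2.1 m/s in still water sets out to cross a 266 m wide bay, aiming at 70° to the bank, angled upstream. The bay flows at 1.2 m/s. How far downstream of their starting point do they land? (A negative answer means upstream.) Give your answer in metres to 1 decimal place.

Perpendicular speed = 1.973 m/s; crossing time = 266 / 1.973 = 134.796 s.
Net downstream speed = 0.482 m/s.
Drift = 0.482 × 134.796 = 64.939 m (downstream).

64.9 m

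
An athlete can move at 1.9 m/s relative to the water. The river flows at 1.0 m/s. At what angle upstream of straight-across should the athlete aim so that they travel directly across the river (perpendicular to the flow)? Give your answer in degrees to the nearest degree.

To cancel the current, the upstream component of the athlete's velocity must equal the flow: 1.9 sin θ = 1.0.
sin θ = 1.0 / 1.9 = 0.5263.
θ = arcsin(0.5263) = 31.757°.

32°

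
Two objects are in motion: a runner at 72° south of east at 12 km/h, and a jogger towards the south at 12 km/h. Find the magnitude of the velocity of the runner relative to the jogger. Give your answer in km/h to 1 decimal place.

3.8 km/h

Taking east as x and north as y: runner velocity = (3.708, -11.413) km/h; jogger velocity = (0.000, -12.000) km/h.
Velocity of runner relative to jogger = (3.708, -11.413) − (0.000, -12.000) = (3.708, 0.587) km/h.
Magnitude = |(3.708, 0.587)| = 3.754 km/h.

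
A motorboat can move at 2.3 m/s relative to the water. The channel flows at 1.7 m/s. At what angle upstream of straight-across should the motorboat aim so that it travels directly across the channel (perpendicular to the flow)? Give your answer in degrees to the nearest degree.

48°

To cancel the current, the upstream component of the motorboat's velocity must equal the flow: 2.3 sin θ = 1.7.
sin θ = 1.7 / 2.3 = 0.7391.
θ = arcsin(0.7391) = 47.657°.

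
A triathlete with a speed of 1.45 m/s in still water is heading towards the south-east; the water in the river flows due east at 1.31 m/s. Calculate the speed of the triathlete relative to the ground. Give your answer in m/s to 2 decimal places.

Taking east as x and north as y: velocity relative to the water = (1.025, -1.025) m/s; the water relative to ground = (1.310, 0.000) m/s.
Velocity relative to ground = (1.025, -1.025) + (1.310, 0.000) = (2.335, -1.025) m/s.
Speed = |(2.335, -1.025)| = 2.550 m/s.

2.55 m/s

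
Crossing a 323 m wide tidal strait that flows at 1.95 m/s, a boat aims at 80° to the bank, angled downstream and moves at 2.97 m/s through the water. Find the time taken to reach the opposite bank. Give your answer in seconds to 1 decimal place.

110.4 s

The component of the boat's velocity perpendicular to the bank is 2.97 × sin 80° = 2.925 m/s.
The flow acts along the bank and has no component across it.
Time = 323 / 2.925 = 110.432 s.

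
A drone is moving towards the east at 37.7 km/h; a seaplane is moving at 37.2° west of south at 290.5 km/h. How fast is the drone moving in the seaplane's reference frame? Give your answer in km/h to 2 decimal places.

314.73 km/h

Taking east as x and north as y: drone velocity = (37.700, 0.000) km/h; seaplane velocity = (-175.636, -231.392) km/h.
Velocity of drone relative to seaplane = (37.700, 0.000) − (-175.636, -231.392) = (213.336, 231.392) km/h.
Magnitude = |(213.336, 231.392)| = 314.729 km/h.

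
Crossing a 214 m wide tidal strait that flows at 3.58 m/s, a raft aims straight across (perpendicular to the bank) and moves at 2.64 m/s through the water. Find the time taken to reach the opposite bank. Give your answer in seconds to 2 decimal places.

The component of the raft's velocity perpendicular to the bank is 2.64 m/s.
The current is parallel to the bank, so it does not affect the crossing time.
Time = 214 / 2.640 = 81.061 s.

81.06 s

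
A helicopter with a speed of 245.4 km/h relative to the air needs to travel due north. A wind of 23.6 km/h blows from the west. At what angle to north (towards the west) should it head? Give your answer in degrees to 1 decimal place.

The wind pushes perpendicular to the desired track; the heading must have a component into the wind equal to 23.6 km/h: 245.4 sin θ = 23.6.
sin θ = 0.0962, so θ = 5.519°.

5.5°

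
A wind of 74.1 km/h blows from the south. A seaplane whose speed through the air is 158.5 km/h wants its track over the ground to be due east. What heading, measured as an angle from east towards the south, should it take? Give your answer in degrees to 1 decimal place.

The wind pushes perpendicular to the desired track; the heading must have a component into the wind equal to 74.1 km/h: 158.5 sin θ = 74.1.
sin θ = 0.4675, so θ = 27.873°.

27.9°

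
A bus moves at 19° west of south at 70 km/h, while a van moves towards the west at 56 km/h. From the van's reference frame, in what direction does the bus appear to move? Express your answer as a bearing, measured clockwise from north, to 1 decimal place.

153.4°

Taking east as x and north as y: bus velocity = (-22.790, -66.186) km/h; van velocity = (-56.000, 0.000) km/h.
Velocity of bus relative to van = (-22.790, -66.186) − (-56.000, 0.000) = (33.210, -66.186) km/h.
Bearing = atan2(33.21, -66.19) = 153.35° clockwise from north.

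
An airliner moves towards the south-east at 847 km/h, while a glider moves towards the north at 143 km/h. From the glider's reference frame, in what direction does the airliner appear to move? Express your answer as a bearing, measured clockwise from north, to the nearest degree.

Taking east as x and north as y: airliner velocity = (598.919, -598.919) km/h; glider velocity = (0.000, 143.000) km/h.
Velocity of airliner relative to glider = (598.919, -598.919) − (0.000, 143.000) = (598.919, -741.919) km/h.
Bearing = atan2(598.92, -741.92) = 141.09° clockwise from north.

141°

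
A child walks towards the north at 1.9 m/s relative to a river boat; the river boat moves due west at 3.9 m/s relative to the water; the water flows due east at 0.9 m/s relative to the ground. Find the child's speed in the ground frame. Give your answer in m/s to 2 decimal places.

In east/north components (m/s): child relative to river boat = (0.000, 1.900); river boat relative to water = (-3.900, 0.000); water relative to ground = (0.900, 0.000).
Sum = (-3.000, 1.900) m/s.
Speed = |(-3.000, 1.900)| = 3.551 m/s.

3.55 m/s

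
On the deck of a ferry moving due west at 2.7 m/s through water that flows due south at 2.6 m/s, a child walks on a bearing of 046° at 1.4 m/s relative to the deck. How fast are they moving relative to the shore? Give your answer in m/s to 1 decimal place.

In east/north components (m/s): child relative to ferry = (1.007, 0.973); ferry relative to water = (-2.700, 0.000); water relative to ground = (0.000, -2.600).
Sum = (-1.693, -1.627) m/s.
Speed = |(-1.693, -1.627)| = 2.348 m/s.

2.3 m/s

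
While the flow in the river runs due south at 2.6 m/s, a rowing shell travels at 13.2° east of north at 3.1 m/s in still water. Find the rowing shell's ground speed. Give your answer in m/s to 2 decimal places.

0.82 m/s

Taking east as x and north as y: velocity relative to the water = (0.708, 3.018) m/s; the water relative to ground = (0.000, -2.600) m/s.
Velocity relative to ground = (0.708, 3.018) + (0.000, -2.600) = (0.708, 0.418) m/s.
Speed = |(0.708, 0.418)| = 0.822 m/s.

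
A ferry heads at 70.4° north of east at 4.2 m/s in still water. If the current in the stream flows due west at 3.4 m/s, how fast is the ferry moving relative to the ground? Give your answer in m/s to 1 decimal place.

4.4 m/s

Taking east as x and north as y: velocity relative to the water = (1.409, 3.957) m/s; the water relative to ground = (-3.400, 0.000) m/s.
Velocity relative to ground = (1.409, 3.957) + (-3.400, 0.000) = (-1.991, 3.957) m/s.
Speed = |(-1.991, 3.957)| = 4.429 m/s.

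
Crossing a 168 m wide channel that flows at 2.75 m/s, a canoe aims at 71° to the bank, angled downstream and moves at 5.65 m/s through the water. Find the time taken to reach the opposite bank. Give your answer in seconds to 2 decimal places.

The component of the canoe's velocity perpendicular to the bank is 5.65 × sin 71° = 5.342 m/s.
Only the cross-stream component determines the crossing time; the current contributes nothing perpendicular to the bank.
Time = 168 / 5.342 = 31.448 s.

31.45 s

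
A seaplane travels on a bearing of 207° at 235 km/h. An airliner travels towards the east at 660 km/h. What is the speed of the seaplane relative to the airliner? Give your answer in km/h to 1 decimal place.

794.8 km/h

Taking east as x and north as y: seaplane velocity = (-106.688, -209.387) km/h; airliner velocity = (660.000, 0.000) km/h.
Velocity of seaplane relative to airliner = (-106.688, -209.387) − (660.000, 0.000) = (-766.688, -209.387) km/h.
Magnitude = |(-766.688, -209.387)| = 794.766 km/h.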